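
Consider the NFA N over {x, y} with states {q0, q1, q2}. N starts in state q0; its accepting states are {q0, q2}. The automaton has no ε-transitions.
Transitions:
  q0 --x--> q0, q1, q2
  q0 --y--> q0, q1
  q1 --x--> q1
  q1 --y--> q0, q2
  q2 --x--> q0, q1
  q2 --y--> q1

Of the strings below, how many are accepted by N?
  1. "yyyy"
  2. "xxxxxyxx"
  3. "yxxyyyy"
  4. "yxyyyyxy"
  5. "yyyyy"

5

"yyyy": accepted
"xxxxxyxx": accepted
"yxxyyyy": accepted
"yxyyyyxy": accepted
"yyyyy": accepted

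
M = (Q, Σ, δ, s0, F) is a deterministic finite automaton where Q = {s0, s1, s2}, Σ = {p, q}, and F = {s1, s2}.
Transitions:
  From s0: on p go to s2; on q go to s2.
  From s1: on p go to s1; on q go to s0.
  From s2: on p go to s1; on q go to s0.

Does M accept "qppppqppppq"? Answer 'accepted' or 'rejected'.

rejected

s0 --q--> s2
s2 --p--> s1
s1 --p--> s1
s1 --p--> s1
s1 --p--> s1
s1 --q--> s0
s0 --p--> s2
s2 --p--> s1
s1 --p--> s1
s1 --p--> s1
s1 --q--> s0
End in state s0, which is not an accepting state.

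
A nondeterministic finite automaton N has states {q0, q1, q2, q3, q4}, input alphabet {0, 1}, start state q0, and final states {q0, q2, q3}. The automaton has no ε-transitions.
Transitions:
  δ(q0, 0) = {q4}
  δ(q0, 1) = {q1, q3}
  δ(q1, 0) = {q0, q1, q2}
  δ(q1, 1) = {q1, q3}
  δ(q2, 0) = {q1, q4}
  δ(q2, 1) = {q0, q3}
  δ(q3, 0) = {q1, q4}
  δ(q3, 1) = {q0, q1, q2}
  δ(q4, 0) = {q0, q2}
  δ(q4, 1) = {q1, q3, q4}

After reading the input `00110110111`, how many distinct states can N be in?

5

Start: {q0}
read 0: {q4}
read 0: {q0, q2}
read 1: {q0, q1, q3}
read 1: {q0, q1, q2, q3}
read 0: {q0, q1, q2, q4}
read 1: {q0, q1, q3, q4}
read 1: {q0, q1, q2, q3, q4}
read 0: {q0, q1, q2, q4}
read 1: {q0, q1, q3, q4}
read 1: {q0, q1, q2, q3, q4}
read 1: {q0, q1, q2, q3, q4}
Final reachable set {q0, q1, q2, q3, q4} has 5 states.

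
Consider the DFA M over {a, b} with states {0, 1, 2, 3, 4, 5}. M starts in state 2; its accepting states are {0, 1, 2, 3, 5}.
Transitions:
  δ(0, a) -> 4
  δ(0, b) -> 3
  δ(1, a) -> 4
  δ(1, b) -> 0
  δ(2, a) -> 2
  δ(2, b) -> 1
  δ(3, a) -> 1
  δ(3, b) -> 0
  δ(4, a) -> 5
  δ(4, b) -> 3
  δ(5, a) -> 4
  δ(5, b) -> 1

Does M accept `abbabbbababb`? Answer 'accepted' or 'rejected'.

accepted

2 --a--> 2
2 --b--> 1
1 --b--> 0
0 --a--> 4
4 --b--> 3
3 --b--> 0
0 --b--> 3
3 --a--> 1
1 --b--> 0
0 --a--> 4
4 --b--> 3
3 --b--> 0
End in state 0, which is an accepting state.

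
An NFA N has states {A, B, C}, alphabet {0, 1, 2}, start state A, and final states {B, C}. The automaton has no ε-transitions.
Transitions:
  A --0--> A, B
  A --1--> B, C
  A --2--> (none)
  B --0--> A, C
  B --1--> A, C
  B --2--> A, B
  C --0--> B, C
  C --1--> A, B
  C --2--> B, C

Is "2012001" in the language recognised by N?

rejected

Start: {A}
read 2: {}
The reachable set is empty and stays empty for the remaining 6 symbols.
Reachable ∩ accepting = {} — empty.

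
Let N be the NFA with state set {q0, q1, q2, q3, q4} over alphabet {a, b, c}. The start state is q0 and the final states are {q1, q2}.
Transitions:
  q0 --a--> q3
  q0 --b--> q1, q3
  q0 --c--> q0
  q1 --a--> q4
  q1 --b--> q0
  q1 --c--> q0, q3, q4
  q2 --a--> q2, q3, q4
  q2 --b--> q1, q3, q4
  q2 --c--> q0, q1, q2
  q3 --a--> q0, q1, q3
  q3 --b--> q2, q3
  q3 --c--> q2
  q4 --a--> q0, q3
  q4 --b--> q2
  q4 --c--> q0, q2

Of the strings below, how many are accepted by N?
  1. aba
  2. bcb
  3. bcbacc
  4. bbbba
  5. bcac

aba: accepted
bcb: accepted
bcbacc: accepted
bbbba: accepted
bcac: accepted

5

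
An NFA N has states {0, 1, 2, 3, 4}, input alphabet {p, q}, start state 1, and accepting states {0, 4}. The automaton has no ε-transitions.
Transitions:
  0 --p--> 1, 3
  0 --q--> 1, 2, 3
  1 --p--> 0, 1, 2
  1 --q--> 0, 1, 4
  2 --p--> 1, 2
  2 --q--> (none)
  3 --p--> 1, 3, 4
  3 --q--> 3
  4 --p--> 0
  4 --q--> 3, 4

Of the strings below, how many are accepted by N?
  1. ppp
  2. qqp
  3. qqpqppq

ppp: accepted
qqp: accepted
qqpqppq: accepted

3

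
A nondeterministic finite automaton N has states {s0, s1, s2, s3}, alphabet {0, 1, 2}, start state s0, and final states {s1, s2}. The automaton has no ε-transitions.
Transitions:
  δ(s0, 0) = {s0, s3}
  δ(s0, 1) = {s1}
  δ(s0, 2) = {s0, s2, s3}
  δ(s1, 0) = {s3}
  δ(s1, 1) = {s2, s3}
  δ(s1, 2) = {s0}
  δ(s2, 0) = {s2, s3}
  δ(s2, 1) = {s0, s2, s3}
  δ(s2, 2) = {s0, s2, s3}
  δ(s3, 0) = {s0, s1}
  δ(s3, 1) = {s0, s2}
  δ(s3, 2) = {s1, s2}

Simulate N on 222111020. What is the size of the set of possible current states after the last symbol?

4

Start: {s0}
read 2: {s0, s2, s3}
read 2: {s0, s1, s2, s3}
read 2: {s0, s1, s2, s3}
read 1: {s0, s1, s2, s3}
read 1: {s0, s1, s2, s3}
read 1: {s0, s1, s2, s3}
read 0: {s0, s1, s2, s3}
read 2: {s0, s1, s2, s3}
read 0: {s0, s1, s2, s3}
Final reachable set {s0, s1, s2, s3} has 4 states.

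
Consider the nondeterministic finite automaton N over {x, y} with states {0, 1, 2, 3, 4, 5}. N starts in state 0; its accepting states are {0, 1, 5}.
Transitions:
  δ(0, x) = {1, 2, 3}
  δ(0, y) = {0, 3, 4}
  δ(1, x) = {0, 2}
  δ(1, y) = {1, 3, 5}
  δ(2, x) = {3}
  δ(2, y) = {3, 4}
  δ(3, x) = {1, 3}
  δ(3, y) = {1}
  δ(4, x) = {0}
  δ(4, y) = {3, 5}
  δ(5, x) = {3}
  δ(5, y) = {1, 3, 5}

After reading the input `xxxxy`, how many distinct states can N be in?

5

Start: {0}
read x: {1, 2, 3}
read x: {0, 1, 2, 3}
read x: {0, 1, 2, 3}
read x: {0, 1, 2, 3}
read y: {0, 1, 3, 4, 5}
Final reachable set {0, 1, 3, 4, 5} has 5 states.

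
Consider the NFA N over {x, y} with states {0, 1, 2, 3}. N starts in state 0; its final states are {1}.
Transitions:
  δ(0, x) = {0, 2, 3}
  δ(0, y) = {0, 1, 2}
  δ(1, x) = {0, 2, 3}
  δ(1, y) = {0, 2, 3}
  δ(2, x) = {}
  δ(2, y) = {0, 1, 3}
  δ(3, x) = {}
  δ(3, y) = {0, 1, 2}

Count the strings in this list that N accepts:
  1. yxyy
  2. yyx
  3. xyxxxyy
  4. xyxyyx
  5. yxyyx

yxyy: accepted
yyx: rejected
xyxxxyy: accepted
xyxyyx: rejected
yxyyx: rejected

2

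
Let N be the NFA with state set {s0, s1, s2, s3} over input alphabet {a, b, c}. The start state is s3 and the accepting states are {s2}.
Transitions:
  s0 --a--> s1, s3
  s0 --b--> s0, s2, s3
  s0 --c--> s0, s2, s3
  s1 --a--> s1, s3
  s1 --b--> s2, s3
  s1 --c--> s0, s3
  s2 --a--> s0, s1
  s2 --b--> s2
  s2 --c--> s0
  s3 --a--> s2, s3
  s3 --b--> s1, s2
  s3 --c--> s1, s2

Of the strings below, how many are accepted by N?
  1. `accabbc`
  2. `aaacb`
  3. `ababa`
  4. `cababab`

4

`accabbc`: accepted
`aaacb`: accepted
`ababa`: accepted
`cababab`: accepted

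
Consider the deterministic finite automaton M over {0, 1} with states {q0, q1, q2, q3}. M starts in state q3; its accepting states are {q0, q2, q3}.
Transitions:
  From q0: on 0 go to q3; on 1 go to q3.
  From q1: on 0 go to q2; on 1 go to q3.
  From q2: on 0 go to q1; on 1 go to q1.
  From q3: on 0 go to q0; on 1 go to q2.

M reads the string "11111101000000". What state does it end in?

q3

q3 --1--> q2
q2 --1--> q1
q1 --1--> q3
q3 --1--> q2
q2 --1--> q1
q1 --1--> q3
q3 --0--> q0
q0 --1--> q3
q3 --0--> q0
q0 --0--> q3
q3 --0--> q0
q0 --0--> q3
q3 --0--> q0
q0 --0--> q3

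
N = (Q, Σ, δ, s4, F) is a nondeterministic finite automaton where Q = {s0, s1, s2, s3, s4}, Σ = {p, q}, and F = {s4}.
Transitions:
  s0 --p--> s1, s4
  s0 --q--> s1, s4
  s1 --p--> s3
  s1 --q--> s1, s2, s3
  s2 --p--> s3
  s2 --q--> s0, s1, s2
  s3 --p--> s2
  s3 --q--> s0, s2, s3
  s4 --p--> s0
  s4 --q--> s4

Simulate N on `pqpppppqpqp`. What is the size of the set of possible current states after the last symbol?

5

Start: {s4}
read p: {s0}
read q: {s1, s4}
read p: {s0, s3}
read p: {s1, s2, s4}
read p: {s0, s3}
read p: {s1, s2, s4}
read p: {s0, s3}
read q: {s0, s1, s2, s3, s4}
read p: {s0, s1, s2, s3, s4}
read q: {s0, s1, s2, s3, s4}
read p: {s0, s1, s2, s3, s4}
Final reachable set {s0, s1, s2, s3, s4} has 5 states.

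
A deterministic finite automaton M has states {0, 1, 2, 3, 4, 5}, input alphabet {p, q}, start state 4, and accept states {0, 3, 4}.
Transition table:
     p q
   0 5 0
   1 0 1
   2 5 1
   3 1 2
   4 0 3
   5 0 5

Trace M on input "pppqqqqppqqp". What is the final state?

5

4 --p--> 0
0 --p--> 5
5 --p--> 0
0 --q--> 0
0 --q--> 0
0 --q--> 0
0 --q--> 0
0 --p--> 5
5 --p--> 0
0 --q--> 0
0 --q--> 0
0 --p--> 5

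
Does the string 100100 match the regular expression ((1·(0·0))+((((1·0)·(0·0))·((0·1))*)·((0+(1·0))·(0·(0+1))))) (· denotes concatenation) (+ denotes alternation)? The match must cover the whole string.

no

Neither (1·(0·0)) nor ((((1·0)·(0·0))·((0·1))*)·((0+(1·0))·(0·(0+1)))) matches 100100.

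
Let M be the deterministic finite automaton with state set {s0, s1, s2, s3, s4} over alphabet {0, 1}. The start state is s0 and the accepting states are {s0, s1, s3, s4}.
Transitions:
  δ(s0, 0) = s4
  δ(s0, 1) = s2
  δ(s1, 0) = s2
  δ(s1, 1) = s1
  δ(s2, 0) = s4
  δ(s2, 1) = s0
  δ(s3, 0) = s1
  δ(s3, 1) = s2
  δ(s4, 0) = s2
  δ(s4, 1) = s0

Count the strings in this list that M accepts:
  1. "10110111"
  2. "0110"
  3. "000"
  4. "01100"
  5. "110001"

"10110111": accepted
"0110": accepted
"000": accepted
"01100": rejected
"110001": accepted

4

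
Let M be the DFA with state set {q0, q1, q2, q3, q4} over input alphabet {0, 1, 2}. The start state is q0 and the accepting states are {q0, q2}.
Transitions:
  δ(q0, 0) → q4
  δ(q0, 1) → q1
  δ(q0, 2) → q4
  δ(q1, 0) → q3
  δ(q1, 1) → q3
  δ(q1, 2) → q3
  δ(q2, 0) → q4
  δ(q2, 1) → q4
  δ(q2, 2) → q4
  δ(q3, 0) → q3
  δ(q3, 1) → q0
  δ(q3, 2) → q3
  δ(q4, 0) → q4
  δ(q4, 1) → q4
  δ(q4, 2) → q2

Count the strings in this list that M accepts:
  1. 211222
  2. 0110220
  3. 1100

1

211222: accepted
0110220: rejected
1100: rejected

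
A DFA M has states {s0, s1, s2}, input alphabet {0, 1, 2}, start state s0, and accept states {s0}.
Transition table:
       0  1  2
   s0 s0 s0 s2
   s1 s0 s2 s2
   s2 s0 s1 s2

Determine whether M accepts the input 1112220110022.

rejected

s0 --1--> s0
s0 --1--> s0
s0 --1--> s0
s0 --2--> s2
s2 --2--> s2
s2 --2--> s2
s2 --0--> s0
s0 --1--> s0
s0 --1--> s0
s0 --0--> s0
s0 --0--> s0
s0 --2--> s2
s2 --2--> s2
End in state s2, which is not an accepting state.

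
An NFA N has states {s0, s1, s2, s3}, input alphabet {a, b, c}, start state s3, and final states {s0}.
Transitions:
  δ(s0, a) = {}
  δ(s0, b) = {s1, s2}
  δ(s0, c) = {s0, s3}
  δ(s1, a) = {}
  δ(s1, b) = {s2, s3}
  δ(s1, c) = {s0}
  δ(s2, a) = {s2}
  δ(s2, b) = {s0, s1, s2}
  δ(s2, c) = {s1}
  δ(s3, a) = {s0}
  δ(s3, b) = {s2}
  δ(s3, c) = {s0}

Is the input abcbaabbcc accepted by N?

Start: {s3}
read a: {s0}
read b: {s1, s2}
read c: {s0, s1}
read b: {s1, s2, s3}
read a: {s0, s2}
read a: {s2}
read b: {s0, s1, s2}
read b: {s0, s1, s2, s3}
read c: {s0, s1, s3}
read c: {s0, s3}
Reachable ∩ accepting = {s0} — nonempty.

accepted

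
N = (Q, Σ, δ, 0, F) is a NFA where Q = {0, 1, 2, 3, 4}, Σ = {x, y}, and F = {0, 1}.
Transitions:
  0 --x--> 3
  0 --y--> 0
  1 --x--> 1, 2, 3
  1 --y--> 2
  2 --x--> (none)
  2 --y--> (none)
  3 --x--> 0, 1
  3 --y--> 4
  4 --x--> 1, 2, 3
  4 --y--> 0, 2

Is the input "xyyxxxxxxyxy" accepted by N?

Start: {0}
read x: {3}
read y: {4}
read y: {0, 2}
read x: {3}
read x: {0, 1}
read x: {1, 2, 3}
read x: {0, 1, 2, 3}
read x: {0, 1, 2, 3}
read x: {0, 1, 2, 3}
read y: {0, 2, 4}
read x: {1, 2, 3}
read y: {2, 4}
Reachable ∩ accepting = {} — empty.

rejected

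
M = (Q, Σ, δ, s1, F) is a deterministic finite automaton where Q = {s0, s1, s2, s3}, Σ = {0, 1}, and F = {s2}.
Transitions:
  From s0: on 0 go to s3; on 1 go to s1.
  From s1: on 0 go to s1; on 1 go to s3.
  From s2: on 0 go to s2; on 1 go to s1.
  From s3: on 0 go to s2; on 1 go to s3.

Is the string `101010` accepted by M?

s1 --1--> s3
s3 --0--> s2
s2 --1--> s1
s1 --0--> s1
s1 --1--> s3
s3 --0--> s2
End in state s2, which is an accepting state.

accepted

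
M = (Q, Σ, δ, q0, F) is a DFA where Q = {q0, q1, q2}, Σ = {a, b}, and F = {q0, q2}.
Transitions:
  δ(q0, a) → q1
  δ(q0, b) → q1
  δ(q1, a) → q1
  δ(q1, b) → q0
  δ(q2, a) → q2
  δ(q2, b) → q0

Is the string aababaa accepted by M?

q0 --a--> q1
q1 --a--> q1
q1 --b--> q0
q0 --a--> q1
q1 --b--> q0
q0 --a--> q1
q1 --a--> q1
End in state q1, which is not an accepting state.

rejected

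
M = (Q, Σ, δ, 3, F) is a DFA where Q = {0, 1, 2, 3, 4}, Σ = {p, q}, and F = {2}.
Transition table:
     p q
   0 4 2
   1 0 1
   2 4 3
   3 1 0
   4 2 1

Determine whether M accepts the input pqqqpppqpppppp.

accepted

3 --p--> 1
1 --q--> 1
1 --q--> 1
1 --q--> 1
1 --p--> 0
0 --p--> 4
4 --p--> 2
2 --q--> 3
3 --p--> 1
1 --p--> 0
0 --p--> 4
4 --p--> 2
2 --p--> 4
4 --p--> 2
End in state 2, which is an accepting state.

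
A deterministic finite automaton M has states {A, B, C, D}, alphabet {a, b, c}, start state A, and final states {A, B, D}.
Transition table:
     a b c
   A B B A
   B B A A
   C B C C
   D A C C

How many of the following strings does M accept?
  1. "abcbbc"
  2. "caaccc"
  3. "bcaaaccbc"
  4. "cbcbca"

"abcbbc": accepted
"caaccc": accepted
"bcaaaccbc": accepted
"cbcbca": accepted

4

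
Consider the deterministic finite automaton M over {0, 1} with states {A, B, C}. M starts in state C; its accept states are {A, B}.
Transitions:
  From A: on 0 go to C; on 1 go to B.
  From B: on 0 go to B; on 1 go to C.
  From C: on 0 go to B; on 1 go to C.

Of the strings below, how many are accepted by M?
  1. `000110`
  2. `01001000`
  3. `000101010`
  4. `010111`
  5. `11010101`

`000110`: accepted
`01001000`: accepted
`000101010`: accepted
`010111`: rejected
`11010101`: rejected

3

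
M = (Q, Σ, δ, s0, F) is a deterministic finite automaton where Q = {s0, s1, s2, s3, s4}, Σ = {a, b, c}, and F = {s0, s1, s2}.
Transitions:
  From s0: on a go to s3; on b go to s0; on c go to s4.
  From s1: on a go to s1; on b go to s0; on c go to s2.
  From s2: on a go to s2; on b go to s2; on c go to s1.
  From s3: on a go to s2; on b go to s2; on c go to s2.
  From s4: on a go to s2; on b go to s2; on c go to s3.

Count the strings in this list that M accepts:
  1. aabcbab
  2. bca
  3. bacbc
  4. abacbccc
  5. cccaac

5

aabcbab: accepted
bca: accepted
bacbc: accepted
abacbccc: accepted
cccaac: accepted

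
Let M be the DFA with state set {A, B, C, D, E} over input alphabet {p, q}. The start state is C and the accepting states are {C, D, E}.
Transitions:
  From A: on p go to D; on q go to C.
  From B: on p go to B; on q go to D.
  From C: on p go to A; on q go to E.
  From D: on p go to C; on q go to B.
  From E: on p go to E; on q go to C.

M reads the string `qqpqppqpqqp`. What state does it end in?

B

C --q--> E
E --q--> C
C --p--> A
A --q--> C
C --p--> A
A --p--> D
D --q--> B
B --p--> B
B --q--> D
D --q--> B
B --p--> B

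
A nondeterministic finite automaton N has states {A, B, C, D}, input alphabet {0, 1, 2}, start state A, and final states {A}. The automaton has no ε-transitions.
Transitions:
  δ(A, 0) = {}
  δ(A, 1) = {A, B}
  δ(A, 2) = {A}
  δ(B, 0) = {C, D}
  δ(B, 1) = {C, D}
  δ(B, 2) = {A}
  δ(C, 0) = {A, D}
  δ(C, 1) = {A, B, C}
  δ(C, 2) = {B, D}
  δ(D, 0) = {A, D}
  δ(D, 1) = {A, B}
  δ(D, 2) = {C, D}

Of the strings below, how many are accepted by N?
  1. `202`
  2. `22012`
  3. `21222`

`202`: rejected
`22012`: rejected
`21222`: accepted

1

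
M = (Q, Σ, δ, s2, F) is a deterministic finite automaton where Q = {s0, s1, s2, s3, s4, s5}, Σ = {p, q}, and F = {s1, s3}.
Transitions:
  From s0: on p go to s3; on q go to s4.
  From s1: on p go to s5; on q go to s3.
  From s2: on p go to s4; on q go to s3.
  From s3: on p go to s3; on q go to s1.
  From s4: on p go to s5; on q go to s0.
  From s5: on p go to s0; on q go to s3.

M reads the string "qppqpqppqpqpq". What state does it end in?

s1

s2 --q--> s3
s3 --p--> s3
s3 --p--> s3
s3 --q--> s1
s1 --p--> s5
s5 --q--> s3
s3 --p--> s3
s3 --p--> s3
s3 --q--> s1
s1 --p--> s5
s5 --q--> s3
s3 --p--> s3
s3 --q--> s1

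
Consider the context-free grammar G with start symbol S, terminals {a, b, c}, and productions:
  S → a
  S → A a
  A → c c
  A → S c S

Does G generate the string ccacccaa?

S ⇒ Aa ⇒ ScSa ⇒ AacSa ⇒ ccacSa ⇒ ccacAaa ⇒ ccacccaa

yes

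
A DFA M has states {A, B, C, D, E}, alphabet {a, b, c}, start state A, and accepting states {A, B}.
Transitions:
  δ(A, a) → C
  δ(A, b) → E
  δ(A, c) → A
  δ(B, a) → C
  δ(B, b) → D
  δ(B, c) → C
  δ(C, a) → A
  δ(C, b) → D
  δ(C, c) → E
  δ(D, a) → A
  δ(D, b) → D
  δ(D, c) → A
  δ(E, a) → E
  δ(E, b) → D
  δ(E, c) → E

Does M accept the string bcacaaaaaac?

A --b--> E
E --c--> E
E --a--> E
E --c--> E
E --a--> E
E --a--> E
E --a--> E
E --a--> E
E --a--> E
E --a--> E
E --c--> E
End in state E, which is not an accepting state.

rejected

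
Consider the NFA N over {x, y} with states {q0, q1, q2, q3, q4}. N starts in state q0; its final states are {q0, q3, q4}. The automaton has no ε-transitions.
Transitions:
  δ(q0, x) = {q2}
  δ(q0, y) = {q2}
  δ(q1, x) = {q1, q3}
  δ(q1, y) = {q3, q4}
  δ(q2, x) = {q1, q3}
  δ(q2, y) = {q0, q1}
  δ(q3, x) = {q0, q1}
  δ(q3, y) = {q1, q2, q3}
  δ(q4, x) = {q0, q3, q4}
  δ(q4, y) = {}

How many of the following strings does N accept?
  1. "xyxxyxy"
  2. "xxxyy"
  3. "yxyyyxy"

"xyxxyxy": accepted
"xxxyy": accepted
"yxyyyxy": accepted

3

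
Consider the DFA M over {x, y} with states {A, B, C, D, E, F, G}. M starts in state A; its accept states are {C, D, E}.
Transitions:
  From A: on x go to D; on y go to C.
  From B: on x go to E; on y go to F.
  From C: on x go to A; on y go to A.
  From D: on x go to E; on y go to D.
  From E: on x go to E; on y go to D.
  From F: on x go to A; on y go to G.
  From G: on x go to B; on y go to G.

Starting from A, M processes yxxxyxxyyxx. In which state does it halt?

A --y--> C
C --x--> A
A --x--> D
D --x--> E
E --y--> D
D --x--> E
E --x--> E
E --y--> D
D --y--> D
D --x--> E
E --x--> E

E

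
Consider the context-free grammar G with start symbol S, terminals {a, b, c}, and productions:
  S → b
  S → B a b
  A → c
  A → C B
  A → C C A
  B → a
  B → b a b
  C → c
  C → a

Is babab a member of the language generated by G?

yes

S ⇒ Bab ⇒ babab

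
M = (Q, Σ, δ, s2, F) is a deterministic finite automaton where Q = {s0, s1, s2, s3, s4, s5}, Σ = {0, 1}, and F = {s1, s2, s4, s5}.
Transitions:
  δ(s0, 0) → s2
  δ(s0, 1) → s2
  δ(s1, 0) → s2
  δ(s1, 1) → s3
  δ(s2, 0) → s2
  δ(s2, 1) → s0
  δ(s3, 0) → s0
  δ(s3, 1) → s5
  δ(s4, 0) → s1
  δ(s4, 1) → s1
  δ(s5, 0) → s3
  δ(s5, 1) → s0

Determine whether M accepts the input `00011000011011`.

s2 --0--> s2
s2 --0--> s2
s2 --0--> s2
s2 --1--> s0
s0 --1--> s2
s2 --0--> s2
s2 --0--> s2
s2 --0--> s2
s2 --0--> s2
s2 --1--> s0
s0 --1--> s2
s2 --0--> s2
s2 --1--> s0
s0 --1--> s2
End in state s2, which is an accepting state.

accepted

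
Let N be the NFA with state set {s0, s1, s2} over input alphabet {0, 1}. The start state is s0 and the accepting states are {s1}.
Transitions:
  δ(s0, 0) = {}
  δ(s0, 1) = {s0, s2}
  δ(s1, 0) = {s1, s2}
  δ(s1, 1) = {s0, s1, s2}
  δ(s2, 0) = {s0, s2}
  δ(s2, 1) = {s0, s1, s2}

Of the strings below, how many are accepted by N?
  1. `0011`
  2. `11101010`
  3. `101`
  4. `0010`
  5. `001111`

`0011`: rejected
`11101010`: accepted
`101`: accepted
`0010`: rejected
`001111`: rejected

2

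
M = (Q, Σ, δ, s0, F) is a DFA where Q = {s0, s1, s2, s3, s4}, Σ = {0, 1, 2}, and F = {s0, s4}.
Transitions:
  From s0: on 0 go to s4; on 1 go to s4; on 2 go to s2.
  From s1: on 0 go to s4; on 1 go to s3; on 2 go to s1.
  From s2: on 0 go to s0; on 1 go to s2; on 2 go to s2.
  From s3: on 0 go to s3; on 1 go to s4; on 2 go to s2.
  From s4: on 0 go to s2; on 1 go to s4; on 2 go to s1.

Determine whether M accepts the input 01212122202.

s0 --0--> s4
s4 --1--> s4
s4 --2--> s1
s1 --1--> s3
s3 --2--> s2
s2 --1--> s2
s2 --2--> s2
s2 --2--> s2
s2 --2--> s2
s2 --0--> s0
s0 --2--> s2
End in state s2, which is not an accepting state.

rejected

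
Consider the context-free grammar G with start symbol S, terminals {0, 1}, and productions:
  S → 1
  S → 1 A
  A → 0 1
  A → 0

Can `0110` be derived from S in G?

no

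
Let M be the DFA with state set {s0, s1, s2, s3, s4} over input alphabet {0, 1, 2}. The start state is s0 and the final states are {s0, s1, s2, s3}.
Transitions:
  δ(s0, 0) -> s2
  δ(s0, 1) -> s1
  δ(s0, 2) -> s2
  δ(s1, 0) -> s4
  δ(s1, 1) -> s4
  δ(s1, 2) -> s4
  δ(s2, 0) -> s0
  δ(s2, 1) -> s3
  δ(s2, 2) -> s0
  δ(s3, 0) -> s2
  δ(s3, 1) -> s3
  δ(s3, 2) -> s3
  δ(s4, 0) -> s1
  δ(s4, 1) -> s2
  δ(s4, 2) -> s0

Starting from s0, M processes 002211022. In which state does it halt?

s0

s0 --0--> s2
s2 --0--> s0
s0 --2--> s2
s2 --2--> s0
s0 --1--> s1
s1 --1--> s4
s4 --0--> s1
s1 --2--> s4
s4 --2--> s0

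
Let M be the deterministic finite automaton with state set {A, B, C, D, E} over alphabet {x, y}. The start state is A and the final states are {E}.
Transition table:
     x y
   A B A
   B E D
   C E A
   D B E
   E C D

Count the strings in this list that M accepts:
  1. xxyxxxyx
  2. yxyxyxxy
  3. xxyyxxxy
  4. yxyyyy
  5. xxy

xxyxxxyx: rejected
yxyxyxxy: rejected
xxyyxxxy: rejected
yxyyyy: accepted
xxy: rejected

1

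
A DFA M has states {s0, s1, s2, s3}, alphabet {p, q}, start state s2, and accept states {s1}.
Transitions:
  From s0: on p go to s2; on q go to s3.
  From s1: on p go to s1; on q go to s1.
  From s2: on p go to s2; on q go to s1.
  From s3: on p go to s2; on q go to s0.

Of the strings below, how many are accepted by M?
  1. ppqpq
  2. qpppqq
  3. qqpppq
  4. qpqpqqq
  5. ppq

5

ppqpq: accepted
qpppqq: accepted
qqpppq: accepted
qpqpqqq: accepted
ppq: accepted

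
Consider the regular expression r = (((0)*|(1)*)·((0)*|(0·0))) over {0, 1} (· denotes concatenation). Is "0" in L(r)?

yes

Split as ε·0: ((0)*|(1)*) matches ε and ((0)*|(0·0)) matches 0.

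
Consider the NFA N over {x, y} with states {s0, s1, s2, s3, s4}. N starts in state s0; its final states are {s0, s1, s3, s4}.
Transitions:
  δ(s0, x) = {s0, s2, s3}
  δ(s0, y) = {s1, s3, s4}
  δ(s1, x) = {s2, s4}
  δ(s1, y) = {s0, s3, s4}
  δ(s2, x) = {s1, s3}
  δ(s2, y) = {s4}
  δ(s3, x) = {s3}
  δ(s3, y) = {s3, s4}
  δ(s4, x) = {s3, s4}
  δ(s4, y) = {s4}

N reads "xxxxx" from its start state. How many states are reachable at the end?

5

Start: {s0}
read x: {s0, s2, s3}
read x: {s0, s1, s2, s3}
read x: {s0, s1, s2, s3, s4}
read x: {s0, s1, s2, s3, s4}
read x: {s0, s1, s2, s3, s4}
Final reachable set {s0, s1, s2, s3, s4} has 5 states.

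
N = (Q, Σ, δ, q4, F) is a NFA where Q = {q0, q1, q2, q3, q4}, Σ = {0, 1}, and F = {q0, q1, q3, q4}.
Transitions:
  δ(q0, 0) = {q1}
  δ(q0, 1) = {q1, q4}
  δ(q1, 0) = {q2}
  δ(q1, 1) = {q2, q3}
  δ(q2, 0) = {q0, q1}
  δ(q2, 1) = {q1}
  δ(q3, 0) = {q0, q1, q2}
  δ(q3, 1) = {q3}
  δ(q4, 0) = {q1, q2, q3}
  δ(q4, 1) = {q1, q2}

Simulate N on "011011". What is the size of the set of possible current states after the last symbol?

Start: {q4}
read 0: {q1, q2, q3}
read 1: {q1, q2, q3}
read 1: {q1, q2, q3}
read 0: {q0, q1, q2}
read 1: {q1, q2, q3, q4}
read 1: {q1, q2, q3}
Final reachable set {q1, q2, q3} has 3 states.

3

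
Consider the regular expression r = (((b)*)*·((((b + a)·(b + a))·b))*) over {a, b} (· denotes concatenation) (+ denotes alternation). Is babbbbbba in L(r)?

No split of babbbbbba into u·v has ((b)*)* matching u and ((((b+a)·(b+a))·b))* matching v.

no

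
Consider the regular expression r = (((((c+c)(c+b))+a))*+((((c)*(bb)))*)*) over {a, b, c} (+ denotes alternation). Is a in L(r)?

The left alternative ((((c+c)(c+b))+a))* matches a.

yes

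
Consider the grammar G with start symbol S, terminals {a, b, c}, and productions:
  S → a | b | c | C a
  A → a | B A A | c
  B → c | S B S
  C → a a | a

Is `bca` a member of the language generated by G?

no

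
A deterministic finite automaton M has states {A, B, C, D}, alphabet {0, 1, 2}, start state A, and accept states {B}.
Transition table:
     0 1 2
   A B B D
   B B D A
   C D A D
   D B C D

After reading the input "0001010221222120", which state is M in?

A --0--> B
B --0--> B
B --0--> B
B --1--> D
D --0--> B
B --1--> D
D --0--> B
B --2--> A
A --2--> D
D --1--> C
C --2--> D
D --2--> D
D --2--> D
D --1--> C
C --2--> D
D --0--> B

B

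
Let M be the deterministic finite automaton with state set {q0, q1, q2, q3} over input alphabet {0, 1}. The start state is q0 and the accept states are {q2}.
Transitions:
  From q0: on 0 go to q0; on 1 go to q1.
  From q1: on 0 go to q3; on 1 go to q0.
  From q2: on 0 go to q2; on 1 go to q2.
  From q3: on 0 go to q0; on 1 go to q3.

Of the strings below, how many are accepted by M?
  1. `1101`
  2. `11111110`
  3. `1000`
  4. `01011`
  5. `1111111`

`1101`: rejected
`11111110`: rejected
`1000`: rejected
`01011`: rejected
`1111111`: rejected

0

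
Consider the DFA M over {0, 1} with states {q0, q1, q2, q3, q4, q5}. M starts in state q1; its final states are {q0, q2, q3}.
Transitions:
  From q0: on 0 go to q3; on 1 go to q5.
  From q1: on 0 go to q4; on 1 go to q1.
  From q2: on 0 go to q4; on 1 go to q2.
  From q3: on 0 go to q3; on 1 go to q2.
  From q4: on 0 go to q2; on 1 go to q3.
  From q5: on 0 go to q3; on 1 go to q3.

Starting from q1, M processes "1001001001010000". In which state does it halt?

q3

q1 --1--> q1
q1 --0--> q4
q4 --0--> q2
q2 --1--> q2
q2 --0--> q4
q4 --0--> q2
q2 --1--> q2
q2 --0--> q4
q4 --0--> q2
q2 --1--> q2
q2 --0--> q4
q4 --1--> q3
q3 --0--> q3
q3 --0--> q3
q3 --0--> q3
q3 --0--> q3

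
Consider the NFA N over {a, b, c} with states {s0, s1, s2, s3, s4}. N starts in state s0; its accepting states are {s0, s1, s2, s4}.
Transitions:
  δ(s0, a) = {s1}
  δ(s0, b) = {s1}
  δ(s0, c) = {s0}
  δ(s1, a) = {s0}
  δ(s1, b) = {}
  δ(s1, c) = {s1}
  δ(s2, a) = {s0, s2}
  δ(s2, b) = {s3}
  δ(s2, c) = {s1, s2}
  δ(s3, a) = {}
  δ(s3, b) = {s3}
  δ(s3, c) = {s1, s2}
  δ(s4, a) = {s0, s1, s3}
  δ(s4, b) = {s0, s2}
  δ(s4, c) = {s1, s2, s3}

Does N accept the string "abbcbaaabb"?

Start: {s0}
read a: {s1}
read b: {}
The reachable set is empty and stays empty for the remaining 8 symbols.
Reachable ∩ accepting = {} — empty.

rejected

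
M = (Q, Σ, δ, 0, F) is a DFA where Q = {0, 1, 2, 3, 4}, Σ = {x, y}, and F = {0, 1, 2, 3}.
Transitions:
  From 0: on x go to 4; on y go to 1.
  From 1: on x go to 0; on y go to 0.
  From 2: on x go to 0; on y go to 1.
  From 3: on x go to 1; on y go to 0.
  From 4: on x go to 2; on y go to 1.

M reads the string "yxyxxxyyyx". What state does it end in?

0 --y--> 1
1 --x--> 0
0 --y--> 1
1 --x--> 0
0 --x--> 4
4 --x--> 2
2 --y--> 1
1 --y--> 0
0 --y--> 1
1 --x--> 0

0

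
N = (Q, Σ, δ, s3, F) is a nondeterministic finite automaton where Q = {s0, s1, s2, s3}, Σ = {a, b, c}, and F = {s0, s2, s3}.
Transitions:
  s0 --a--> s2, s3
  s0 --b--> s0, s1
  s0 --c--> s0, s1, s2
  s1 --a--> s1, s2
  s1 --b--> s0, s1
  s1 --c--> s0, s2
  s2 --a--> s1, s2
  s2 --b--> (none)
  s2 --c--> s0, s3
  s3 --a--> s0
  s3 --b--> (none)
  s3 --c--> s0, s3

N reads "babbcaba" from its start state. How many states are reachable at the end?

Start: {s3}
read b: {}
The reachable set is empty and stays empty for the remaining 7 symbols.
Final reachable set {} has 0 states.

0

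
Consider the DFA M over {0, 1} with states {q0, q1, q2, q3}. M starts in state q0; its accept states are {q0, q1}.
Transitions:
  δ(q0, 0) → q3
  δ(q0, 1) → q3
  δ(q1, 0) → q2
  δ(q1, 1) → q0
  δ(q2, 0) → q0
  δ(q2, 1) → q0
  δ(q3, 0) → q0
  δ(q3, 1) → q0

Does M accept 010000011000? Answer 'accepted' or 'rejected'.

q0 --0--> q3
q3 --1--> q0
q0 --0--> q3
q3 --0--> q0
q0 --0--> q3
q3 --0--> q0
q0 --0--> q3
q3 --1--> q0
q0 --1--> q3
q3 --0--> q0
q0 --0--> q3
q3 --0--> q0
End in state q0, which is an accepting state.

accepted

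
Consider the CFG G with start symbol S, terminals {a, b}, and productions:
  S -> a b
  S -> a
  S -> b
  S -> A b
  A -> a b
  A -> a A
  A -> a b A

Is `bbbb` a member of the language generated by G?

no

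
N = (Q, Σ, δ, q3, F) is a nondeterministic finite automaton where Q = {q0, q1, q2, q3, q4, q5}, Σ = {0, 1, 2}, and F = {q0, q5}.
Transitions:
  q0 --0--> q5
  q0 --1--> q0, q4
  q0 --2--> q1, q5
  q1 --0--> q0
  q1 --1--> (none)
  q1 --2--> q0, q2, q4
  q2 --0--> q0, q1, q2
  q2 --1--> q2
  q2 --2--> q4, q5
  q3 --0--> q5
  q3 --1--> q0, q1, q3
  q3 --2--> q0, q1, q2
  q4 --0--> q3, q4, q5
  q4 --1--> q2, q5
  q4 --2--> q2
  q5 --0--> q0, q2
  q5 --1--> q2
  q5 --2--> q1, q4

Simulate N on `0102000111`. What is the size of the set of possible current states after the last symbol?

Start: {q3}
read 0: {q5}
read 1: {q2}
read 0: {q0, q1, q2}
read 2: {q0, q1, q2, q4, q5}
read 0: {q0, q1, q2, q3, q4, q5}
read 0: {q0, q1, q2, q3, q4, q5}
read 0: {q0, q1, q2, q3, q4, q5}
read 1: {q0, q1, q2, q3, q4, q5}
read 1: {q0, q1, q2, q3, q4, q5}
read 1: {q0, q1, q2, q3, q4, q5}
Final reachable set {q0, q1, q2, q3, q4, q5} has 6 states.

6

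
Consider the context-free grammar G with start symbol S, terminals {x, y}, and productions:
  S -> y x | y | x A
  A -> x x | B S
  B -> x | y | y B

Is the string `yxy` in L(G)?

no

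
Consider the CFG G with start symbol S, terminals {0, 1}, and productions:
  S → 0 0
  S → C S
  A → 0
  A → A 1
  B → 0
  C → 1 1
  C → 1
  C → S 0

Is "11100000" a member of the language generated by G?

S ⇒ CS ⇒ 11S ⇒ 11CS ⇒ 111S ⇒ 111CS ⇒ 111S0S ⇒ 111000S ⇒ 11100000

yes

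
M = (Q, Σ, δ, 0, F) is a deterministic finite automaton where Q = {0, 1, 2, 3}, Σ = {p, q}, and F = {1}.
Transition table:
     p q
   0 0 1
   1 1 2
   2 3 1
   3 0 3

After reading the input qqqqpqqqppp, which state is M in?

0

0 --q--> 1
1 --q--> 2
2 --q--> 1
1 --q--> 2
2 --p--> 3
3 --q--> 3
3 --q--> 3
3 --q--> 3
3 --p--> 0
0 --p--> 0
0 --p--> 0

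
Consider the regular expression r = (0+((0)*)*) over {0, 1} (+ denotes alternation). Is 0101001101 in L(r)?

Neither 0 nor ((0)*)* matches 0101001101.

no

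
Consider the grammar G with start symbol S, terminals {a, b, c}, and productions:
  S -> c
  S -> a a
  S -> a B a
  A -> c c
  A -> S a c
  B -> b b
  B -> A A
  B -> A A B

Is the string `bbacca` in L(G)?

no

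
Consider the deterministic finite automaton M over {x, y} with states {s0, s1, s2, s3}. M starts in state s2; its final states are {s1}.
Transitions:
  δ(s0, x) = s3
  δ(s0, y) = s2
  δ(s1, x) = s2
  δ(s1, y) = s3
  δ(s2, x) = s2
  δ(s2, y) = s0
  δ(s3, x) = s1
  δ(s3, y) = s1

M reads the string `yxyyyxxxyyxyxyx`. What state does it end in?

s2

s2 --y--> s0
s0 --x--> s3
s3 --y--> s1
s1 --y--> s3
s3 --y--> s1
s1 --x--> s2
s2 --x--> s2
s2 --x--> s2
s2 --y--> s0
s0 --y--> s2
s2 --x--> s2
s2 --y--> s0
s0 --x--> s3
s3 --y--> s1
s1 --x--> s2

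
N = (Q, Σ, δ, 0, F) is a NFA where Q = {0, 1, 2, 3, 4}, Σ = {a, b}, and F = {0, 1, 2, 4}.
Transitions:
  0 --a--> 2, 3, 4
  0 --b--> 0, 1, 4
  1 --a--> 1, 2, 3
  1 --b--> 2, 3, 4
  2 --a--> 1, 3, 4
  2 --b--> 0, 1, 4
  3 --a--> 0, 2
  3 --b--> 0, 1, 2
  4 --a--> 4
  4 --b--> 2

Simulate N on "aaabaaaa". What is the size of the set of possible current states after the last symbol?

5

Start: {0}
read a: {2, 3, 4}
read a: {0, 1, 2, 3, 4}
read a: {0, 1, 2, 3, 4}
read b: {0, 1, 2, 3, 4}
read a: {0, 1, 2, 3, 4}
read a: {0, 1, 2, 3, 4}
read a: {0, 1, 2, 3, 4}
read a: {0, 1, 2, 3, 4}
Final reachable set {0, 1, 2, 3, 4} has 5 states.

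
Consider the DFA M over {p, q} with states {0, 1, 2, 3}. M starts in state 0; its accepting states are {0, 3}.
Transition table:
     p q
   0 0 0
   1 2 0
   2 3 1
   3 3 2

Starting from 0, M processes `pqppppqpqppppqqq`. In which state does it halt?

0 --p--> 0
0 --q--> 0
0 --p--> 0
0 --p--> 0
0 --p--> 0
0 --p--> 0
0 --q--> 0
0 --p--> 0
0 --q--> 0
0 --p--> 0
0 --p--> 0
0 --p--> 0
0 --p--> 0
0 --q--> 0
0 --q--> 0
0 --q--> 0

0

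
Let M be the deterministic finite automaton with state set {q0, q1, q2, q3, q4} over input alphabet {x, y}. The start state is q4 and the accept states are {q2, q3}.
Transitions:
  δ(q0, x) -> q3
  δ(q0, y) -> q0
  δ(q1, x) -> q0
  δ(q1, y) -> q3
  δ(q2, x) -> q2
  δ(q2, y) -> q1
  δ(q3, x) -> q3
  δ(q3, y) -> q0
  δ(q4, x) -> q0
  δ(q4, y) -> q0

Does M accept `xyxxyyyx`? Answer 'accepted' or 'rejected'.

accepted

q4 --x--> q0
q0 --y--> q0
q0 --x--> q3
q3 --x--> q3
q3 --y--> q0
q0 --y--> q0
q0 --y--> q0
q0 --x--> q3
End in state q3, which is an accepting state.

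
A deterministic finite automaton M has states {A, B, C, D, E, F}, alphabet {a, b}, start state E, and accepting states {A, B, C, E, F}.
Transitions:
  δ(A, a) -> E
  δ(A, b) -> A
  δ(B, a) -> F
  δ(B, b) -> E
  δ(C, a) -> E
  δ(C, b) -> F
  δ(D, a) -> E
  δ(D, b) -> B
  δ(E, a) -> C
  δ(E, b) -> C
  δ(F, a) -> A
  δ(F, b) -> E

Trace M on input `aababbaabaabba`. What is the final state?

C

E --a--> C
C --a--> E
E --b--> C
C --a--> E
E --b--> C
C --b--> F
F --a--> A
A --a--> E
E --b--> C
C --a--> E
E --a--> C
C --b--> F
F --b--> E
E --a--> C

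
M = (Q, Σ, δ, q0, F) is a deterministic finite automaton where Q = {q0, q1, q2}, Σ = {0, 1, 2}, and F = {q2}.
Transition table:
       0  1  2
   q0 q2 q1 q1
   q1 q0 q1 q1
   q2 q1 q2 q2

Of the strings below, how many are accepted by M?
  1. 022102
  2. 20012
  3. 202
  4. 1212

022102: rejected
20012: accepted
202: rejected
1212: rejected

1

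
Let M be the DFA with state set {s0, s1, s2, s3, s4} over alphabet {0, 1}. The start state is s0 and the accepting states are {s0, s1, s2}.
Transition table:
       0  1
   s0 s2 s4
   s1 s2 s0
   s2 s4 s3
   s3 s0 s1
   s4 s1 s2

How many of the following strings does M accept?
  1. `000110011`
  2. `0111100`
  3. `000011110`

`000110011`: accepted
`0111100`: accepted
`000011110`: accepted

3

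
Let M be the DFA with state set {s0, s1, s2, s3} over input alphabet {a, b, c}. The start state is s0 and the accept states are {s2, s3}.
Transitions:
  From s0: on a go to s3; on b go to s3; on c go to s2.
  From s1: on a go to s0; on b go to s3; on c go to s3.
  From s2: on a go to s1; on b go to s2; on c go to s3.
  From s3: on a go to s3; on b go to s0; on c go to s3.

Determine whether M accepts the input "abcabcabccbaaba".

s0 --a--> s3
s3 --b--> s0
s0 --c--> s2
s2 --a--> s1
s1 --b--> s3
s3 --c--> s3
s3 --a--> s3
s3 --b--> s0
s0 --c--> s2
s2 --c--> s3
s3 --b--> s0
s0 --a--> s3
s3 --a--> s3
s3 --b--> s0
s0 --a--> s3
End in state s3, which is an accepting state.

accepted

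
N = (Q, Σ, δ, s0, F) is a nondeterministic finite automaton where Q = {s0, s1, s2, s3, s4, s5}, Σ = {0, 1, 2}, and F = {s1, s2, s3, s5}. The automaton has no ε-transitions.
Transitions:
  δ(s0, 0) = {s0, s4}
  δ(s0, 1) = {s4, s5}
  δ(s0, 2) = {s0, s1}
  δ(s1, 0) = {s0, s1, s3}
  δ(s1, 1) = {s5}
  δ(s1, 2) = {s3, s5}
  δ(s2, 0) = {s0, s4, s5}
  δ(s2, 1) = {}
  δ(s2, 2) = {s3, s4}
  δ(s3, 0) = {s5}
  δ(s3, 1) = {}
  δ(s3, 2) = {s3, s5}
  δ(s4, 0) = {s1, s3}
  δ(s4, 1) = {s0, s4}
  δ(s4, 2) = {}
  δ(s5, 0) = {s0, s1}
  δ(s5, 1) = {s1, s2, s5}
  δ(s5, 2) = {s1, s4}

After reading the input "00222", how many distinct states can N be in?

Start: {s0}
read 0: {s0, s4}
read 0: {s0, s1, s3, s4}
read 2: {s0, s1, s3, s5}
read 2: {s0, s1, s3, s4, s5}
read 2: {s0, s1, s3, s4, s5}
Final reachable set {s0, s1, s3, s4, s5} has 5 states.

5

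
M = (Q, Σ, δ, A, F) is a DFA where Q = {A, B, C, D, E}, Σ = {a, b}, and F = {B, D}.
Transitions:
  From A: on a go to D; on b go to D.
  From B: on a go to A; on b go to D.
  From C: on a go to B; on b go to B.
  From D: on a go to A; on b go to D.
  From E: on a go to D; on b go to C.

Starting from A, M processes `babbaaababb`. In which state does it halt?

D

A --b--> D
D --a--> A
A --b--> D
D --b--> D
D --a--> A
A --a--> D
D --a--> A
A --b--> D
D --a--> A
A --b--> D
D --b--> D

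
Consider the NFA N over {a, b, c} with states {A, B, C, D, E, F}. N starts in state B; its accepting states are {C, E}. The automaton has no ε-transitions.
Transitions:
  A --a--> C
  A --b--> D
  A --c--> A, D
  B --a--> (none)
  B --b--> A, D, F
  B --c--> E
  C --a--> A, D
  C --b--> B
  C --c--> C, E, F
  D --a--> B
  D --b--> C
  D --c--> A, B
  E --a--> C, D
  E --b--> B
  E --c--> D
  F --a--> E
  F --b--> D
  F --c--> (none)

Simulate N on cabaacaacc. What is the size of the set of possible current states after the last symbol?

6

Start: {B}
read c: {E}
read a: {C, D}
read b: {B, C}
read a: {A, D}
read a: {B, C}
read c: {C, E, F}
read a: {A, C, D, E}
read a: {A, B, C, D}
read c: {A, B, C, D, E, F}
read c: {A, B, C, D, E, F}
Final reachable set {A, B, C, D, E, F} has 6 states.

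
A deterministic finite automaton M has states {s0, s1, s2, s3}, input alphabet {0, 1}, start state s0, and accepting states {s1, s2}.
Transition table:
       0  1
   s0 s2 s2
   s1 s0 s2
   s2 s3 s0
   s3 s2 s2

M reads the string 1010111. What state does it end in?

s0 --1--> s2
s2 --0--> s3
s3 --1--> s2
s2 --0--> s3
s3 --1--> s2
s2 --1--> s0
s0 --1--> s2

s2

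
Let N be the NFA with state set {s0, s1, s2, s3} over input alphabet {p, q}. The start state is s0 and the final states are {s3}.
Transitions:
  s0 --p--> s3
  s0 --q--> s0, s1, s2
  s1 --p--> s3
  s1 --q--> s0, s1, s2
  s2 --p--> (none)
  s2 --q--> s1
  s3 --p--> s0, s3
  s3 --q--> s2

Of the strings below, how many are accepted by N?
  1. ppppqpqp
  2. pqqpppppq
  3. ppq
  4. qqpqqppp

1

ppppqpqp: rejected
pqqpppppq: rejected
ppq: rejected
qqpqqppp: accepted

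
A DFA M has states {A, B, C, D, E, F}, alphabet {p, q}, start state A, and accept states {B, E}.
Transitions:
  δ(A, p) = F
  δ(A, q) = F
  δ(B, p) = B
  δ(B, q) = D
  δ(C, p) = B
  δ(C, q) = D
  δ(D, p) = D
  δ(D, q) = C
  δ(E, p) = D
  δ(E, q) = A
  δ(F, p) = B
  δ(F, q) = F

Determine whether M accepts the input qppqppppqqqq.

rejected

A --q--> F
F --p--> B
B --p--> B
B --q--> D
D --p--> D
D --p--> D
D --p--> D
D --p--> D
D --q--> C
C --q--> D
D --q--> C
C --q--> D
End in state D, which is not an accepting state.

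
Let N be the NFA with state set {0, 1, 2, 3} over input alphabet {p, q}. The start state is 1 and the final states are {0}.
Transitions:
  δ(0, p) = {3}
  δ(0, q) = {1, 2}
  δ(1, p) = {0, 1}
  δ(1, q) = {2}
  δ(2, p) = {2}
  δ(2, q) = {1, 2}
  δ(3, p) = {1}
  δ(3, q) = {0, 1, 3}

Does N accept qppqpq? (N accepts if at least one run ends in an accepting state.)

rejected

Start: {1}
read q: {2}
read p: {2}
read p: {2}
read q: {1, 2}
read p: {0, 1, 2}
read q: {1, 2}
Reachable ∩ accepting = {} — empty.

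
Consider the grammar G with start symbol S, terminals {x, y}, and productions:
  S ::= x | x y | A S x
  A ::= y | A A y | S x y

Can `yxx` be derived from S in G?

S ⇒ ASx ⇒ ySx ⇒ yxx

yes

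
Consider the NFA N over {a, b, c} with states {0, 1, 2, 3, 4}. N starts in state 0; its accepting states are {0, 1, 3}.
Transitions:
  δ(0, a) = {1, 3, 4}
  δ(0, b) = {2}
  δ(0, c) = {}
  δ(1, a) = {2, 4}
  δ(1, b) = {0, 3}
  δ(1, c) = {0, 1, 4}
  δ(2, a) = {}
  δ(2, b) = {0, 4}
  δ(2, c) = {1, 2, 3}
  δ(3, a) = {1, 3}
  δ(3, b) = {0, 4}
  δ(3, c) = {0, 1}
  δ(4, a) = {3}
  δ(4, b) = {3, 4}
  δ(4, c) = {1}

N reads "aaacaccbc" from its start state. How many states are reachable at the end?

4

Start: {0}
read a: {1, 3, 4}
read a: {1, 2, 3, 4}
read a: {1, 2, 3, 4}
read c: {0, 1, 2, 3, 4}
read a: {1, 2, 3, 4}
read c: {0, 1, 2, 3, 4}
read c: {0, 1, 2, 3, 4}
read b: {0, 2, 3, 4}
read c: {0, 1, 2, 3}
Final reachable set {0, 1, 2, 3} has 4 states.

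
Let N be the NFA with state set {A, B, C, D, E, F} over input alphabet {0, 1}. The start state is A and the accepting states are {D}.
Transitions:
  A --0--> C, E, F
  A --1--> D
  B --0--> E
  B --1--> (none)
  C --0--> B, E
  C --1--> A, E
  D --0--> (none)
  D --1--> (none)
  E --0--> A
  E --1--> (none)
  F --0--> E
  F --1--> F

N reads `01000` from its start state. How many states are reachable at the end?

Start: {A}
read 0: {C, E, F}
read 1: {A, E, F}
read 0: {A, C, E, F}
read 0: {A, B, C, E, F}
read 0: {A, B, C, E, F}
Final reachable set {A, B, C, E, F} has 5 states.

5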